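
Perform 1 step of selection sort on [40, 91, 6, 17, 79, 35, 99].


Initial: [40, 91, 6, 17, 79, 35, 99]
Step 1: min=6 at 2
  Swap: [6, 91, 40, 17, 79, 35, 99]

After 1 step: [6, 91, 40, 17, 79, 35, 99]


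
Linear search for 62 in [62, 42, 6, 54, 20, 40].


i=0: 62==62 found!

Found at 0, 1 comps


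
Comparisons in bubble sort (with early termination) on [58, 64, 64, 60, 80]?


Algorithm: bubble sort (with early termination)
Input: [58, 64, 64, 60, 80]
Sorted: [58, 60, 64, 64, 80]

9


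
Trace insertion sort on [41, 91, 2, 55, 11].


Initial: [41, 91, 2, 55, 11]
Insert 91: [41, 91, 2, 55, 11]
Insert 2: [2, 41, 91, 55, 11]
Insert 55: [2, 41, 55, 91, 11]
Insert 11: [2, 11, 41, 55, 91]

Sorted: [2, 11, 41, 55, 91]


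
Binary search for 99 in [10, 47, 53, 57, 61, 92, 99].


Step 1: lo=0, hi=6, mid=3, val=57
Step 2: lo=4, hi=6, mid=5, val=92
Step 3: lo=6, hi=6, mid=6, val=99

Found at index 6


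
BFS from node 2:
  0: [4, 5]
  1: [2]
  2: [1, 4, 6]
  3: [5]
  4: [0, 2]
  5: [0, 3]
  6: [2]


Visit 2, enqueue [1, 4, 6]
Visit 1, enqueue []
Visit 4, enqueue [0]
Visit 6, enqueue []
Visit 0, enqueue [5]
Visit 5, enqueue [3]
Visit 3, enqueue []

BFS order: [2, 1, 4, 6, 0, 5, 3]


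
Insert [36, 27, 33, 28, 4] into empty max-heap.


Insert 36: [36]
Insert 27: [36, 27]
Insert 33: [36, 27, 33]
Insert 28: [36, 28, 33, 27]
Insert 4: [36, 28, 33, 27, 4]

Final heap: [36, 28, 33, 27, 4]


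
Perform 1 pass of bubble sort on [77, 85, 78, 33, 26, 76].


Initial: [77, 85, 78, 33, 26, 76]
Pass 1: [77, 78, 33, 26, 76, 85] (4 swaps)

After 1 pass: [77, 78, 33, 26, 76, 85]


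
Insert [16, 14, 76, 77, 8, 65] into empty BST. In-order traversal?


Insert 16: root
Insert 14: L from 16
Insert 76: R from 16
Insert 77: R from 16 -> R from 76
Insert 8: L from 16 -> L from 14
Insert 65: R from 16 -> L from 76

In-order: [8, 14, 16, 65, 76, 77]


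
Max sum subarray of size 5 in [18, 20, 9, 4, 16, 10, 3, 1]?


[0:5]: 67
[1:6]: 59
[2:7]: 42
[3:8]: 34

Max: 67 at [0:5]


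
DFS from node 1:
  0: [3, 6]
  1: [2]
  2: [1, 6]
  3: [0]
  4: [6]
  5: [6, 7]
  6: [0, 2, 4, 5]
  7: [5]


Visit 1, push [2]
Visit 2, push [6]
Visit 6, push [5, 4, 0]
Visit 0, push [3]
Visit 3, push []
Visit 4, push []
Visit 5, push [7]
Visit 7, push []

DFS order: [1, 2, 6, 0, 3, 4, 5, 7]


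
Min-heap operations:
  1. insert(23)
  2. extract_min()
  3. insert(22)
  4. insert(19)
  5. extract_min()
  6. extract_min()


insert(23) -> [23]
extract_min()->23, []
insert(22) -> [22]
insert(19) -> [19, 22]
extract_min()->19, [22]
extract_min()->22, []

Final heap: []


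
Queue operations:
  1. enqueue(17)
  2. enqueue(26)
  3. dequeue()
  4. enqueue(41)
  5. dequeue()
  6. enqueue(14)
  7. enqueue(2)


enqueue(17) -> [17]
enqueue(26) -> [17, 26]
dequeue()->17, [26]
enqueue(41) -> [26, 41]
dequeue()->26, [41]
enqueue(14) -> [41, 14]
enqueue(2) -> [41, 14, 2]

Final queue: [41, 14, 2]


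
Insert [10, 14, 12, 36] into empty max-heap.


Insert 10: [10]
Insert 14: [14, 10]
Insert 12: [14, 10, 12]
Insert 36: [36, 14, 12, 10]

Final heap: [36, 14, 12, 10]


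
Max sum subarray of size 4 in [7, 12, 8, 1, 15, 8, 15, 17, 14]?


[0:4]: 28
[1:5]: 36
[2:6]: 32
[3:7]: 39
[4:8]: 55
[5:9]: 54

Max: 55 at [4:8]


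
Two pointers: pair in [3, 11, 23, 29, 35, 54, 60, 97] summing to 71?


lo=0(3)+hi=7(97)=100
lo=0(3)+hi=6(60)=63
lo=1(11)+hi=6(60)=71

Yes: 11+60=71


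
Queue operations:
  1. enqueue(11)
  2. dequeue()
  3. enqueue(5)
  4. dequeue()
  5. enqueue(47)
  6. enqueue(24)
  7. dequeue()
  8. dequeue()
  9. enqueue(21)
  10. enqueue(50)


enqueue(11) -> [11]
dequeue()->11, []
enqueue(5) -> [5]
dequeue()->5, []
enqueue(47) -> [47]
enqueue(24) -> [47, 24]
dequeue()->47, [24]
dequeue()->24, []
enqueue(21) -> [21]
enqueue(50) -> [21, 50]

Final queue: [21, 50]


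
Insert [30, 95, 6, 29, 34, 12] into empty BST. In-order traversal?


Insert 30: root
Insert 95: R from 30
Insert 6: L from 30
Insert 29: L from 30 -> R from 6
Insert 34: R from 30 -> L from 95
Insert 12: L from 30 -> R from 6 -> L from 29

In-order: [6, 12, 29, 30, 34, 95]


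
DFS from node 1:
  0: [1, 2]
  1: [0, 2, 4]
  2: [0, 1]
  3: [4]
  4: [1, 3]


Visit 1, push [4, 2, 0]
Visit 0, push [2]
Visit 2, push []
Visit 4, push [3]
Visit 3, push []

DFS order: [1, 0, 2, 4, 3]


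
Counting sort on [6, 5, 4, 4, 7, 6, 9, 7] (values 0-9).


Input: [6, 5, 4, 4, 7, 6, 9, 7]
Counts: [0, 0, 0, 0, 2, 1, 2, 2, 0, 1]

Sorted: [4, 4, 5, 6, 6, 7, 7, 9]


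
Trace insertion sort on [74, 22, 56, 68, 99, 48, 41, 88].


Initial: [74, 22, 56, 68, 99, 48, 41, 88]
Insert 22: [22, 74, 56, 68, 99, 48, 41, 88]
Insert 56: [22, 56, 74, 68, 99, 48, 41, 88]
Insert 68: [22, 56, 68, 74, 99, 48, 41, 88]
Insert 99: [22, 56, 68, 74, 99, 48, 41, 88]
Insert 48: [22, 48, 56, 68, 74, 99, 41, 88]
Insert 41: [22, 41, 48, 56, 68, 74, 99, 88]
Insert 88: [22, 41, 48, 56, 68, 74, 88, 99]

Sorted: [22, 41, 48, 56, 68, 74, 88, 99]


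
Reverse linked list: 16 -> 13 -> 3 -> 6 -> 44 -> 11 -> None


Step 1: curr=16, set curr.next=prev(None) | reversed so far: 16
Step 2: curr=13, set curr.next=prev(16) | reversed so far: 13 -> 16
Step 3: curr=3, set curr.next=prev(13) | reversed so far: 3 -> 13 -> 16
Step 4: curr=6, set curr.next=prev(3) | reversed so far: 6 -> 3 -> 13 -> 16
Step 5: curr=44, set curr.next=prev(6) | reversed so far: 44 -> 6 -> 3 -> 13 -> 16
Step 6: curr=11, set curr.next=prev(44) | reversed so far: 11 -> 44 -> 6 -> 3 -> 13 -> 16

11 -> 44 -> 6 -> 3 -> 13 -> 16 -> None


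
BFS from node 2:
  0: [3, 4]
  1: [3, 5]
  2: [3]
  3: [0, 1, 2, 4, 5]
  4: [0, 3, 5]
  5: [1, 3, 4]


Visit 2, enqueue [3]
Visit 3, enqueue [0, 1, 4, 5]
Visit 0, enqueue []
Visit 1, enqueue []
Visit 4, enqueue []
Visit 5, enqueue []

BFS order: [2, 3, 0, 1, 4, 5]


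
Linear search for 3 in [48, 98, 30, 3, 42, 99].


i=0: 48!=3
i=1: 98!=3
i=2: 30!=3
i=3: 3==3 found!

Found at 3, 4 comps


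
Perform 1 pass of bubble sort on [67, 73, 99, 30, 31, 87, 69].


Initial: [67, 73, 99, 30, 31, 87, 69]
Pass 1: [67, 73, 30, 31, 87, 69, 99] (4 swaps)

After 1 pass: [67, 73, 30, 31, 87, 69, 99]


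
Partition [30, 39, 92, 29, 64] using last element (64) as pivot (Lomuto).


Pivot: 64
  30 <= 64: advance i (no swap)
  39 <= 64: advance i (no swap)
  29 <= 64: swap -> [30, 39, 29, 92, 64]
Place pivot at 3: [30, 39, 29, 64, 92]

Partitioned: [30, 39, 29, 64, 92]


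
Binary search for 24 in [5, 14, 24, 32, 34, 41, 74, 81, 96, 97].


Step 1: lo=0, hi=9, mid=4, val=34
Step 2: lo=0, hi=3, mid=1, val=14
Step 3: lo=2, hi=3, mid=2, val=24

Found at index 2


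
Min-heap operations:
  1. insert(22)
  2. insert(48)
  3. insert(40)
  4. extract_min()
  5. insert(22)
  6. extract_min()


insert(22) -> [22]
insert(48) -> [22, 48]
insert(40) -> [22, 48, 40]
extract_min()->22, [40, 48]
insert(22) -> [22, 48, 40]
extract_min()->22, [40, 48]

Final heap: [40, 48]


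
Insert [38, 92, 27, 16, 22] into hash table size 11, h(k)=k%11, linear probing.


Insert 38: h=5 -> slot 5
Insert 92: h=4 -> slot 4
Insert 27: h=5, 1 probes -> slot 6
Insert 16: h=5, 2 probes -> slot 7
Insert 22: h=0 -> slot 0

Table: [22, None, None, None, 92, 38, 27, 16, None, None, None]


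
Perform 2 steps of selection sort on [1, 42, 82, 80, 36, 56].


Initial: [1, 42, 82, 80, 36, 56]
Step 1: min=1 at 0
  Swap: [1, 42, 82, 80, 36, 56]
Step 2: min=36 at 4
  Swap: [1, 36, 82, 80, 42, 56]

After 2 steps: [1, 36, 82, 80, 42, 56]


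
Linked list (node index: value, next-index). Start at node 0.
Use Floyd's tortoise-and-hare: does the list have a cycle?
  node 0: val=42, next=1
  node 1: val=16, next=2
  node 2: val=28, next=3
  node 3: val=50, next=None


Floyd's tortoise (slow, +1) and hare (fast, +2):
  init: slow=0, fast=0
  step 1: slow=1, fast=2
  step 2: fast 2->3->None, no cycle

Cycle: no


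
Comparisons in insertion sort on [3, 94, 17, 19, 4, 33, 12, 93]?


Algorithm: insertion sort
Input: [3, 94, 17, 19, 4, 33, 12, 93]
Sorted: [3, 4, 12, 17, 19, 33, 93, 94]

18


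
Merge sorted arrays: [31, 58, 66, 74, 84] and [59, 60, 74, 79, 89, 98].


Take 31 from A
Take 58 from A
Take 59 from B
Take 60 from B
Take 66 from A
Take 74 from A
Take 74 from B
Take 79 from B
Take 84 from A

Merged: [31, 58, 59, 60, 66, 74, 74, 79, 84, 89, 98]


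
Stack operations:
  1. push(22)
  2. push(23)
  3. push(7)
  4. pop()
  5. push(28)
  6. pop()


push(22) -> [22]
push(23) -> [22, 23]
push(7) -> [22, 23, 7]
pop()->7, [22, 23]
push(28) -> [22, 23, 28]
pop()->28, [22, 23]

Final stack: [22, 23]


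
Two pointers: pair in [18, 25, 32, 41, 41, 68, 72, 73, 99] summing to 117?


lo=0(18)+hi=8(99)=117

Yes: 18+99=117


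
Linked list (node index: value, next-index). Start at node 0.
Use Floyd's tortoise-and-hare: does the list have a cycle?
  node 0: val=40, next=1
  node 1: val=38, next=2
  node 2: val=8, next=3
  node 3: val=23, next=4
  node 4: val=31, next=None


Floyd's tortoise (slow, +1) and hare (fast, +2):
  init: slow=0, fast=0
  step 1: slow=1, fast=2
  step 2: slow=2, fast=4
  step 3: fast -> None, no cycle

Cycle: no


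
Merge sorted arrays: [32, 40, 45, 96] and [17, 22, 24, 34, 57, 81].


Take 17 from B
Take 22 from B
Take 24 from B
Take 32 from A
Take 34 from B
Take 40 from A
Take 45 from A
Take 57 from B
Take 81 from B

Merged: [17, 22, 24, 32, 34, 40, 45, 57, 81, 96]


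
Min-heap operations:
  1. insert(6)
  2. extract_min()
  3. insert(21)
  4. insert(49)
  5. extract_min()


insert(6) -> [6]
extract_min()->6, []
insert(21) -> [21]
insert(49) -> [21, 49]
extract_min()->21, [49]

Final heap: [49]


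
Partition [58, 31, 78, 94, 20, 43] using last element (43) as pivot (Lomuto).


Pivot: 43
  31 <= 43: swap -> [31, 58, 78, 94, 20, 43]
  20 <= 43: swap -> [31, 20, 78, 94, 58, 43]
Place pivot at 2: [31, 20, 43, 94, 58, 78]

Partitioned: [31, 20, 43, 94, 58, 78]


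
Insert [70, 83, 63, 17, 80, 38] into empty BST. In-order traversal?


Insert 70: root
Insert 83: R from 70
Insert 63: L from 70
Insert 17: L from 70 -> L from 63
Insert 80: R from 70 -> L from 83
Insert 38: L from 70 -> L from 63 -> R from 17

In-order: [17, 38, 63, 70, 80, 83]


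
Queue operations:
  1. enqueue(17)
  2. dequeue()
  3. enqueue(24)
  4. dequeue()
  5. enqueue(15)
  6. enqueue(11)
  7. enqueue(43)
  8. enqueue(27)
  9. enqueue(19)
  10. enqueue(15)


enqueue(17) -> [17]
dequeue()->17, []
enqueue(24) -> [24]
dequeue()->24, []
enqueue(15) -> [15]
enqueue(11) -> [15, 11]
enqueue(43) -> [15, 11, 43]
enqueue(27) -> [15, 11, 43, 27]
enqueue(19) -> [15, 11, 43, 27, 19]
enqueue(15) -> [15, 11, 43, 27, 19, 15]

Final queue: [15, 11, 43, 27, 19, 15]


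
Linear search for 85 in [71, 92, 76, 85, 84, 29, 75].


i=0: 71!=85
i=1: 92!=85
i=2: 76!=85
i=3: 85==85 found!

Found at 3, 4 comps


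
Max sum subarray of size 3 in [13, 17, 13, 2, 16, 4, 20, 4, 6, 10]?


[0:3]: 43
[1:4]: 32
[2:5]: 31
[3:6]: 22
[4:7]: 40
[5:8]: 28
[6:9]: 30
[7:10]: 20

Max: 43 at [0:3]


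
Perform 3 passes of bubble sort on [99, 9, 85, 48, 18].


Initial: [99, 9, 85, 48, 18]
Pass 1: [9, 85, 48, 18, 99] (4 swaps)
Pass 2: [9, 48, 18, 85, 99] (2 swaps)
Pass 3: [9, 18, 48, 85, 99] (1 swaps)

After 3 passes: [9, 18, 48, 85, 99]


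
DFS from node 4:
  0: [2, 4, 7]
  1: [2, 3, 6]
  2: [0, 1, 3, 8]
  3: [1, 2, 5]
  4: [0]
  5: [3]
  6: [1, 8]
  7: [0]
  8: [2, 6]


Visit 4, push [0]
Visit 0, push [7, 2]
Visit 2, push [8, 3, 1]
Visit 1, push [6, 3]
Visit 3, push [5]
Visit 5, push []
Visit 6, push [8]
Visit 8, push []
Visit 7, push []

DFS order: [4, 0, 2, 1, 3, 5, 6, 8, 7]


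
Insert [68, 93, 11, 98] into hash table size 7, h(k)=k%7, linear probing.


Insert 68: h=5 -> slot 5
Insert 93: h=2 -> slot 2
Insert 11: h=4 -> slot 4
Insert 98: h=0 -> slot 0

Table: [98, None, 93, None, 11, 68, None]


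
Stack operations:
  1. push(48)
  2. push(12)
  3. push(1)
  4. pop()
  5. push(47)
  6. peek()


push(48) -> [48]
push(12) -> [48, 12]
push(1) -> [48, 12, 1]
pop()->1, [48, 12]
push(47) -> [48, 12, 47]
peek()->47

Final stack: [48, 12, 47]


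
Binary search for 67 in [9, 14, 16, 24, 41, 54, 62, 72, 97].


Step 1: lo=0, hi=8, mid=4, val=41
Step 2: lo=5, hi=8, mid=6, val=62
Step 3: lo=7, hi=8, mid=7, val=72

Not found


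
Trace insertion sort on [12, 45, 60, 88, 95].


Initial: [12, 45, 60, 88, 95]
Insert 45: [12, 45, 60, 88, 95]
Insert 60: [12, 45, 60, 88, 95]
Insert 88: [12, 45, 60, 88, 95]
Insert 95: [12, 45, 60, 88, 95]

Sorted: [12, 45, 60, 88, 95]


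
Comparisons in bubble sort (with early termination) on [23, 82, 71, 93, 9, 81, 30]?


Algorithm: bubble sort (with early termination)
Input: [23, 82, 71, 93, 9, 81, 30]
Sorted: [9, 23, 30, 71, 81, 82, 93]

20


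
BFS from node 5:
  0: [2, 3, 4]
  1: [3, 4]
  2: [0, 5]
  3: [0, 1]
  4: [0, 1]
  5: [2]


Visit 5, enqueue [2]
Visit 2, enqueue [0]
Visit 0, enqueue [3, 4]
Visit 3, enqueue [1]
Visit 4, enqueue []
Visit 1, enqueue []

BFS order: [5, 2, 0, 3, 4, 1]


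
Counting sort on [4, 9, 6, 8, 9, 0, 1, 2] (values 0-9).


Input: [4, 9, 6, 8, 9, 0, 1, 2]
Counts: [1, 1, 1, 0, 1, 0, 1, 0, 1, 2]

Sorted: [0, 1, 2, 4, 6, 8, 9, 9]


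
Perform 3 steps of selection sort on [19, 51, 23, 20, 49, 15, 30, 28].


Initial: [19, 51, 23, 20, 49, 15, 30, 28]
Step 1: min=15 at 5
  Swap: [15, 51, 23, 20, 49, 19, 30, 28]
Step 2: min=19 at 5
  Swap: [15, 19, 23, 20, 49, 51, 30, 28]
Step 3: min=20 at 3
  Swap: [15, 19, 20, 23, 49, 51, 30, 28]

After 3 steps: [15, 19, 20, 23, 49, 51, 30, 28]


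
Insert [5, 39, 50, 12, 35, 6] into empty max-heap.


Insert 5: [5]
Insert 39: [39, 5]
Insert 50: [50, 5, 39]
Insert 12: [50, 12, 39, 5]
Insert 35: [50, 35, 39, 5, 12]
Insert 6: [50, 35, 39, 5, 12, 6]

Final heap: [50, 35, 39, 5, 12, 6]


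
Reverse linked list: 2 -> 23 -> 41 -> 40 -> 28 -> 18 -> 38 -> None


Step 1: curr=2, set curr.next=prev(None) | reversed so far: 2
Step 2: curr=23, set curr.next=prev(2) | reversed so far: 23 -> 2
Step 3: curr=41, set curr.next=prev(23) | reversed so far: 41 -> 23 -> 2
Step 4: curr=40, set curr.next=prev(41) | reversed so far: 40 -> 41 -> 23 -> 2
Step 5: curr=28, set curr.next=prev(40) | reversed so far: 28 -> 40 -> 41 -> 23 -> 2
Step 6: curr=18, set curr.next=prev(28) | reversed so far: 18 -> 28 -> 40 -> 41 -> 23 -> 2
Step 7: curr=38, set curr.next=prev(18) | reversed so far: 38 -> 18 -> 28 -> 40 -> 41 -> 23 -> 2

38 -> 18 -> 28 -> 40 -> 41 -> 23 -> 2 -> None


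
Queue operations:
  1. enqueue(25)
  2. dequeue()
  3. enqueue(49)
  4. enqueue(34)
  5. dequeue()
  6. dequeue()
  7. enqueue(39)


enqueue(25) -> [25]
dequeue()->25, []
enqueue(49) -> [49]
enqueue(34) -> [49, 34]
dequeue()->49, [34]
dequeue()->34, []
enqueue(39) -> [39]

Final queue: [39]


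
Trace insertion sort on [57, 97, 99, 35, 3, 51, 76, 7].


Initial: [57, 97, 99, 35, 3, 51, 76, 7]
Insert 97: [57, 97, 99, 35, 3, 51, 76, 7]
Insert 99: [57, 97, 99, 35, 3, 51, 76, 7]
Insert 35: [35, 57, 97, 99, 3, 51, 76, 7]
Insert 3: [3, 35, 57, 97, 99, 51, 76, 7]
Insert 51: [3, 35, 51, 57, 97, 99, 76, 7]
Insert 76: [3, 35, 51, 57, 76, 97, 99, 7]
Insert 7: [3, 7, 35, 51, 57, 76, 97, 99]

Sorted: [3, 7, 35, 51, 57, 76, 97, 99]


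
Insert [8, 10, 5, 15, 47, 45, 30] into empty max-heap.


Insert 8: [8]
Insert 10: [10, 8]
Insert 5: [10, 8, 5]
Insert 15: [15, 10, 5, 8]
Insert 47: [47, 15, 5, 8, 10]
Insert 45: [47, 15, 45, 8, 10, 5]
Insert 30: [47, 15, 45, 8, 10, 5, 30]

Final heap: [47, 15, 45, 8, 10, 5, 30]


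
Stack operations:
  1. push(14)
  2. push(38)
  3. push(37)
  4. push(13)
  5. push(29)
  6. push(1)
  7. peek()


push(14) -> [14]
push(38) -> [14, 38]
push(37) -> [14, 38, 37]
push(13) -> [14, 38, 37, 13]
push(29) -> [14, 38, 37, 13, 29]
push(1) -> [14, 38, 37, 13, 29, 1]
peek()->1

Final stack: [14, 38, 37, 13, 29, 1]


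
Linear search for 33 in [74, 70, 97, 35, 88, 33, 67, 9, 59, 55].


i=0: 74!=33
i=1: 70!=33
i=2: 97!=33
i=3: 35!=33
i=4: 88!=33
i=5: 33==33 found!

Found at 5, 6 comps


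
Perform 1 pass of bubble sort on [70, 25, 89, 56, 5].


Initial: [70, 25, 89, 56, 5]
Pass 1: [25, 70, 56, 5, 89] (3 swaps)

After 1 pass: [25, 70, 56, 5, 89]


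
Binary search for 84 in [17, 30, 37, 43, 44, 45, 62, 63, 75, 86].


Step 1: lo=0, hi=9, mid=4, val=44
Step 2: lo=5, hi=9, mid=7, val=63
Step 3: lo=8, hi=9, mid=8, val=75
Step 4: lo=9, hi=9, mid=9, val=86

Not found


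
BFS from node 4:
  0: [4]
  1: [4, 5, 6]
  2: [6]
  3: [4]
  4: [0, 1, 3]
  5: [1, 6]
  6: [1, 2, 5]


Visit 4, enqueue [0, 1, 3]
Visit 0, enqueue []
Visit 1, enqueue [5, 6]
Visit 3, enqueue []
Visit 5, enqueue []
Visit 6, enqueue [2]
Visit 2, enqueue []

BFS order: [4, 0, 1, 3, 5, 6, 2]


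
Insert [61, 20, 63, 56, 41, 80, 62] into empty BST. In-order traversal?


Insert 61: root
Insert 20: L from 61
Insert 63: R from 61
Insert 56: L from 61 -> R from 20
Insert 41: L from 61 -> R from 20 -> L from 56
Insert 80: R from 61 -> R from 63
Insert 62: R from 61 -> L from 63

In-order: [20, 41, 56, 61, 62, 63, 80]


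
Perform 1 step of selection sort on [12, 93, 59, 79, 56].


Initial: [12, 93, 59, 79, 56]
Step 1: min=12 at 0
  Swap: [12, 93, 59, 79, 56]

After 1 step: [12, 93, 59, 79, 56]


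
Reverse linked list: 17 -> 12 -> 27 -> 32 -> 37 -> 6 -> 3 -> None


Step 1: curr=17, set curr.next=prev(None) | reversed so far: 17
Step 2: curr=12, set curr.next=prev(17) | reversed so far: 12 -> 17
Step 3: curr=27, set curr.next=prev(12) | reversed so far: 27 -> 12 -> 17
Step 4: curr=32, set curr.next=prev(27) | reversed so far: 32 -> 27 -> 12 -> 17
Step 5: curr=37, set curr.next=prev(32) | reversed so far: 37 -> 32 -> 27 -> 12 -> 17
Step 6: curr=6, set curr.next=prev(37) | reversed so far: 6 -> 37 -> 32 -> 27 -> 12 -> 17
Step 7: curr=3, set curr.next=prev(6) | reversed so far: 3 -> 6 -> 37 -> 32 -> 27 -> 12 -> 17

3 -> 6 -> 37 -> 32 -> 27 -> 12 -> 17 -> None


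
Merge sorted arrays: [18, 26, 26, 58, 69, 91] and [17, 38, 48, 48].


Take 17 from B
Take 18 from A
Take 26 from A
Take 26 from A
Take 38 from B
Take 48 from B
Take 48 from B

Merged: [17, 18, 26, 26, 38, 48, 48, 58, 69, 91]


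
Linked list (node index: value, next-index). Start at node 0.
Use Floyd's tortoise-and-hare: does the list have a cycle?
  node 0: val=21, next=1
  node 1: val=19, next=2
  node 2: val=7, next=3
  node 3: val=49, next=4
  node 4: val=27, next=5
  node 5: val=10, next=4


Floyd's tortoise (slow, +1) and hare (fast, +2):
  init: slow=0, fast=0
  step 1: slow=1, fast=2
  step 2: slow=2, fast=4
  step 3: slow=3, fast=4
  step 4: slow=4, fast=4
  slow == fast at node 4: cycle detected

Cycle: yes


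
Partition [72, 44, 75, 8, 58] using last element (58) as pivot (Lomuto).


Pivot: 58
  44 <= 58: swap -> [44, 72, 75, 8, 58]
  8 <= 58: swap -> [44, 8, 75, 72, 58]
Place pivot at 2: [44, 8, 58, 72, 75]

Partitioned: [44, 8, 58, 72, 75]


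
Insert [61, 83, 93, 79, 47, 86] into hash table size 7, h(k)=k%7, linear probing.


Insert 61: h=5 -> slot 5
Insert 83: h=6 -> slot 6
Insert 93: h=2 -> slot 2
Insert 79: h=2, 1 probes -> slot 3
Insert 47: h=5, 2 probes -> slot 0
Insert 86: h=2, 2 probes -> slot 4

Table: [47, None, 93, 79, 86, 61, 83]


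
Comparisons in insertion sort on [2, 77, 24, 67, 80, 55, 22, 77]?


Algorithm: insertion sort
Input: [2, 77, 24, 67, 80, 55, 22, 77]
Sorted: [2, 22, 24, 55, 67, 77, 77, 80]

18


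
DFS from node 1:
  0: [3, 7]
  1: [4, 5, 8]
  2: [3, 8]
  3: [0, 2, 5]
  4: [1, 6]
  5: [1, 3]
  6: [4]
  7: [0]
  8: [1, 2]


Visit 1, push [8, 5, 4]
Visit 4, push [6]
Visit 6, push []
Visit 5, push [3]
Visit 3, push [2, 0]
Visit 0, push [7]
Visit 7, push []
Visit 2, push [8]
Visit 8, push []

DFS order: [1, 4, 6, 5, 3, 0, 7, 2, 8]


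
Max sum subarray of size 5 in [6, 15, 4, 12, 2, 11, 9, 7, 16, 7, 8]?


[0:5]: 39
[1:6]: 44
[2:7]: 38
[3:8]: 41
[4:9]: 45
[5:10]: 50
[6:11]: 47

Max: 50 at [5:10]


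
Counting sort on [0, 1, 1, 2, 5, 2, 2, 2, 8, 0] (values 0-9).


Input: [0, 1, 1, 2, 5, 2, 2, 2, 8, 0]
Counts: [2, 2, 4, 0, 0, 1, 0, 0, 1, 0]

Sorted: [0, 0, 1, 1, 2, 2, 2, 2, 5, 8]


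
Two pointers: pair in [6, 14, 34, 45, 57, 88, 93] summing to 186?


lo=0(6)+hi=6(93)=99
lo=1(14)+hi=6(93)=107
lo=2(34)+hi=6(93)=127
lo=3(45)+hi=6(93)=138
lo=4(57)+hi=6(93)=150
lo=5(88)+hi=6(93)=181

No pair found


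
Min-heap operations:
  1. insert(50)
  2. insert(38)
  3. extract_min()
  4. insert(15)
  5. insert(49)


insert(50) -> [50]
insert(38) -> [38, 50]
extract_min()->38, [50]
insert(15) -> [15, 50]
insert(49) -> [15, 50, 49]

Final heap: [15, 50, 49]


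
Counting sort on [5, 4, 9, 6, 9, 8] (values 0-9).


Input: [5, 4, 9, 6, 9, 8]
Counts: [0, 0, 0, 0, 1, 1, 1, 0, 1, 2]

Sorted: [4, 5, 6, 8, 9, 9]


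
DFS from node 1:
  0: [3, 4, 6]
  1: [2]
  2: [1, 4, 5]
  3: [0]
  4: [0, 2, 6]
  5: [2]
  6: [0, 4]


Visit 1, push [2]
Visit 2, push [5, 4]
Visit 4, push [6, 0]
Visit 0, push [6, 3]
Visit 3, push []
Visit 6, push []
Visit 5, push []

DFS order: [1, 2, 4, 0, 3, 6, 5]


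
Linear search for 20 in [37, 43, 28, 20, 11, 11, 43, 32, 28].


i=0: 37!=20
i=1: 43!=20
i=2: 28!=20
i=3: 20==20 found!

Found at 3, 4 comps


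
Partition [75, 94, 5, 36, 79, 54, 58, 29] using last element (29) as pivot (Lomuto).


Pivot: 29
  5 <= 29: swap -> [5, 94, 75, 36, 79, 54, 58, 29]
Place pivot at 1: [5, 29, 75, 36, 79, 54, 58, 94]

Partitioned: [5, 29, 75, 36, 79, 54, 58, 94]


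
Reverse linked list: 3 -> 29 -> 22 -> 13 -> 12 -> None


Step 1: curr=3, set curr.next=prev(None) | reversed so far: 3
Step 2: curr=29, set curr.next=prev(3) | reversed so far: 29 -> 3
Step 3: curr=22, set curr.next=prev(29) | reversed so far: 22 -> 29 -> 3
Step 4: curr=13, set curr.next=prev(22) | reversed so far: 13 -> 22 -> 29 -> 3
Step 5: curr=12, set curr.next=prev(13) | reversed so far: 12 -> 13 -> 22 -> 29 -> 3

12 -> 13 -> 22 -> 29 -> 3 -> None


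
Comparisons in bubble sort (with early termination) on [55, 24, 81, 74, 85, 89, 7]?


Algorithm: bubble sort (with early termination)
Input: [55, 24, 81, 74, 85, 89, 7]
Sorted: [7, 24, 55, 74, 81, 85, 89]

21


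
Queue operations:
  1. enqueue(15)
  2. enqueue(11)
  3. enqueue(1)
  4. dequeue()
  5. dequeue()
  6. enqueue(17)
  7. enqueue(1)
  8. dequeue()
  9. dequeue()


enqueue(15) -> [15]
enqueue(11) -> [15, 11]
enqueue(1) -> [15, 11, 1]
dequeue()->15, [11, 1]
dequeue()->11, [1]
enqueue(17) -> [1, 17]
enqueue(1) -> [1, 17, 1]
dequeue()->1, [17, 1]
dequeue()->17, [1]

Final queue: [1]


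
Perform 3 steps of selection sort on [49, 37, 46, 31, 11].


Initial: [49, 37, 46, 31, 11]
Step 1: min=11 at 4
  Swap: [11, 37, 46, 31, 49]
Step 2: min=31 at 3
  Swap: [11, 31, 46, 37, 49]
Step 3: min=37 at 3
  Swap: [11, 31, 37, 46, 49]

After 3 steps: [11, 31, 37, 46, 49]


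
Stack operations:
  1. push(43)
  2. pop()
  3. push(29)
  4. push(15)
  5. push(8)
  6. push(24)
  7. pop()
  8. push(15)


push(43) -> [43]
pop()->43, []
push(29) -> [29]
push(15) -> [29, 15]
push(8) -> [29, 15, 8]
push(24) -> [29, 15, 8, 24]
pop()->24, [29, 15, 8]
push(15) -> [29, 15, 8, 15]

Final stack: [29, 15, 8, 15]


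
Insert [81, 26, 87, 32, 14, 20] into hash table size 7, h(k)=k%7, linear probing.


Insert 81: h=4 -> slot 4
Insert 26: h=5 -> slot 5
Insert 87: h=3 -> slot 3
Insert 32: h=4, 2 probes -> slot 6
Insert 14: h=0 -> slot 0
Insert 20: h=6, 2 probes -> slot 1

Table: [14, 20, None, 87, 81, 26, 32]


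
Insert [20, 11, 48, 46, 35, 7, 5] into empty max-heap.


Insert 20: [20]
Insert 11: [20, 11]
Insert 48: [48, 11, 20]
Insert 46: [48, 46, 20, 11]
Insert 35: [48, 46, 20, 11, 35]
Insert 7: [48, 46, 20, 11, 35, 7]
Insert 5: [48, 46, 20, 11, 35, 7, 5]

Final heap: [48, 46, 20, 11, 35, 7, 5]


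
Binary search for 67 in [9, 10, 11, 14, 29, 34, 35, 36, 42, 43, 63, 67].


Step 1: lo=0, hi=11, mid=5, val=34
Step 2: lo=6, hi=11, mid=8, val=42
Step 3: lo=9, hi=11, mid=10, val=63
Step 4: lo=11, hi=11, mid=11, val=67

Found at index 11


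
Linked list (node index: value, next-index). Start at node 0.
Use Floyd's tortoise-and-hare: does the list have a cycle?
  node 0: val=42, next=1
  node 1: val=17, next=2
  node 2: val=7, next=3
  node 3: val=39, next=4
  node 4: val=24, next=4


Floyd's tortoise (slow, +1) and hare (fast, +2):
  init: slow=0, fast=0
  step 1: slow=1, fast=2
  step 2: slow=2, fast=4
  step 3: slow=3, fast=4
  step 4: slow=4, fast=4
  slow == fast at node 4: cycle detected

Cycle: yes


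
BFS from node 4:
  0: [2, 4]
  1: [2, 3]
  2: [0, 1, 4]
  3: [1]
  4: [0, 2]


Visit 4, enqueue [0, 2]
Visit 0, enqueue []
Visit 2, enqueue [1]
Visit 1, enqueue [3]
Visit 3, enqueue []

BFS order: [4, 0, 2, 1, 3]


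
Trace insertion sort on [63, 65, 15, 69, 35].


Initial: [63, 65, 15, 69, 35]
Insert 65: [63, 65, 15, 69, 35]
Insert 15: [15, 63, 65, 69, 35]
Insert 69: [15, 63, 65, 69, 35]
Insert 35: [15, 35, 63, 65, 69]

Sorted: [15, 35, 63, 65, 69]


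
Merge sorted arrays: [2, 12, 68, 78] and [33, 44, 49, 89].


Take 2 from A
Take 12 from A
Take 33 from B
Take 44 from B
Take 49 from B
Take 68 from A
Take 78 from A

Merged: [2, 12, 33, 44, 49, 68, 78, 89]


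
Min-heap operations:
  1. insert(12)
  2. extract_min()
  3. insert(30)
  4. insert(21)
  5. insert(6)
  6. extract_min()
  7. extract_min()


insert(12) -> [12]
extract_min()->12, []
insert(30) -> [30]
insert(21) -> [21, 30]
insert(6) -> [6, 30, 21]
extract_min()->6, [21, 30]
extract_min()->21, [30]

Final heap: [30]


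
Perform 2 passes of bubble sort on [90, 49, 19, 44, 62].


Initial: [90, 49, 19, 44, 62]
Pass 1: [49, 19, 44, 62, 90] (4 swaps)
Pass 2: [19, 44, 49, 62, 90] (2 swaps)

After 2 passes: [19, 44, 49, 62, 90]


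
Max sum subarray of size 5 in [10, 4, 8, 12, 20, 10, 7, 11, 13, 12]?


[0:5]: 54
[1:6]: 54
[2:7]: 57
[3:8]: 60
[4:9]: 61
[5:10]: 53

Max: 61 at [4:9]


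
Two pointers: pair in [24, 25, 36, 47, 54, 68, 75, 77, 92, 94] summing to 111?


lo=0(24)+hi=9(94)=118
lo=0(24)+hi=8(92)=116
lo=0(24)+hi=7(77)=101
lo=1(25)+hi=7(77)=102
lo=2(36)+hi=7(77)=113
lo=2(36)+hi=6(75)=111

Yes: 36+75=111


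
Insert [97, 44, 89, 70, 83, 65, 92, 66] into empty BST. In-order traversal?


Insert 97: root
Insert 44: L from 97
Insert 89: L from 97 -> R from 44
Insert 70: L from 97 -> R from 44 -> L from 89
Insert 83: L from 97 -> R from 44 -> L from 89 -> R from 70
Insert 65: L from 97 -> R from 44 -> L from 89 -> L from 70
Insert 92: L from 97 -> R from 44 -> R from 89
Insert 66: L from 97 -> R from 44 -> L from 89 -> L from 70 -> R from 65

In-order: [44, 65, 66, 70, 83, 89, 92, 97]


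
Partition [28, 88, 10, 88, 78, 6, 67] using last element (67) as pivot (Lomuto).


Pivot: 67
  28 <= 67: advance i (no swap)
  10 <= 67: swap -> [28, 10, 88, 88, 78, 6, 67]
  6 <= 67: swap -> [28, 10, 6, 88, 78, 88, 67]
Place pivot at 3: [28, 10, 6, 67, 78, 88, 88]

Partitioned: [28, 10, 6, 67, 78, 88, 88]


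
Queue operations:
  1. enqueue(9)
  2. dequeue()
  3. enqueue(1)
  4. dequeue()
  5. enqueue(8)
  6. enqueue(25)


enqueue(9) -> [9]
dequeue()->9, []
enqueue(1) -> [1]
dequeue()->1, []
enqueue(8) -> [8]
enqueue(25) -> [8, 25]

Final queue: [8, 25]


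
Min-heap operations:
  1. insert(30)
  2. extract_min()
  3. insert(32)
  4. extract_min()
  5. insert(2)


insert(30) -> [30]
extract_min()->30, []
insert(32) -> [32]
extract_min()->32, []
insert(2) -> [2]

Final heap: [2]


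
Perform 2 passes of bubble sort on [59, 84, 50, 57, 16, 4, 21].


Initial: [59, 84, 50, 57, 16, 4, 21]
Pass 1: [59, 50, 57, 16, 4, 21, 84] (5 swaps)
Pass 2: [50, 57, 16, 4, 21, 59, 84] (5 swaps)

After 2 passes: [50, 57, 16, 4, 21, 59, 84]


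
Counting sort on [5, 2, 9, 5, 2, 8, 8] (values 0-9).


Input: [5, 2, 9, 5, 2, 8, 8]
Counts: [0, 0, 2, 0, 0, 2, 0, 0, 2, 1]

Sorted: [2, 2, 5, 5, 8, 8, 9]


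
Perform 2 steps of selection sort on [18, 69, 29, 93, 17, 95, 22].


Initial: [18, 69, 29, 93, 17, 95, 22]
Step 1: min=17 at 4
  Swap: [17, 69, 29, 93, 18, 95, 22]
Step 2: min=18 at 4
  Swap: [17, 18, 29, 93, 69, 95, 22]

After 2 steps: [17, 18, 29, 93, 69, 95, 22]


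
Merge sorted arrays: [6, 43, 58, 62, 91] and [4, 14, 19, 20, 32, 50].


Take 4 from B
Take 6 from A
Take 14 from B
Take 19 from B
Take 20 from B
Take 32 from B
Take 43 from A
Take 50 from B

Merged: [4, 6, 14, 19, 20, 32, 43, 50, 58, 62, 91]


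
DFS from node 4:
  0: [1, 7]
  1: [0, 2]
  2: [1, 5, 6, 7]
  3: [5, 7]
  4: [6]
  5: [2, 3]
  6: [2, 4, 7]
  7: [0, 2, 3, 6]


Visit 4, push [6]
Visit 6, push [7, 2]
Visit 2, push [7, 5, 1]
Visit 1, push [0]
Visit 0, push [7]
Visit 7, push [3]
Visit 3, push [5]
Visit 5, push []

DFS order: [4, 6, 2, 1, 0, 7, 3, 5]


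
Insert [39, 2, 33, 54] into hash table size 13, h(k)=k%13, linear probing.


Insert 39: h=0 -> slot 0
Insert 2: h=2 -> slot 2
Insert 33: h=7 -> slot 7
Insert 54: h=2, 1 probes -> slot 3

Table: [39, None, 2, 54, None, None, None, 33, None, None, None, None, None]


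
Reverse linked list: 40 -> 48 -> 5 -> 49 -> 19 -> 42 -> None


Step 1: curr=40, set curr.next=prev(None) | reversed so far: 40
Step 2: curr=48, set curr.next=prev(40) | reversed so far: 48 -> 40
Step 3: curr=5, set curr.next=prev(48) | reversed so far: 5 -> 48 -> 40
Step 4: curr=49, set curr.next=prev(5) | reversed so far: 49 -> 5 -> 48 -> 40
Step 5: curr=19, set curr.next=prev(49) | reversed so far: 19 -> 49 -> 5 -> 48 -> 40
Step 6: curr=42, set curr.next=prev(19) | reversed so far: 42 -> 19 -> 49 -> 5 -> 48 -> 40

42 -> 19 -> 49 -> 5 -> 48 -> 40 -> None


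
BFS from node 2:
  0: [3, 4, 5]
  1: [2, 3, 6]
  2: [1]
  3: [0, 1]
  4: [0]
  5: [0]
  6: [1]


Visit 2, enqueue [1]
Visit 1, enqueue [3, 6]
Visit 3, enqueue [0]
Visit 6, enqueue []
Visit 0, enqueue [4, 5]
Visit 4, enqueue []
Visit 5, enqueue []

BFS order: [2, 1, 3, 6, 0, 4, 5]


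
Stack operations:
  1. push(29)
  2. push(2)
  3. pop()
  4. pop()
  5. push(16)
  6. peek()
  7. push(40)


push(29) -> [29]
push(2) -> [29, 2]
pop()->2, [29]
pop()->29, []
push(16) -> [16]
peek()->16
push(40) -> [16, 40]

Final stack: [16, 40]


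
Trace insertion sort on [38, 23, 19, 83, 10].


Initial: [38, 23, 19, 83, 10]
Insert 23: [23, 38, 19, 83, 10]
Insert 19: [19, 23, 38, 83, 10]
Insert 83: [19, 23, 38, 83, 10]
Insert 10: [10, 19, 23, 38, 83]

Sorted: [10, 19, 23, 38, 83]


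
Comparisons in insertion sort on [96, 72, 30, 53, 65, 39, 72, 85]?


Algorithm: insertion sort
Input: [96, 72, 30, 53, 65, 39, 72, 85]
Sorted: [30, 39, 53, 65, 72, 72, 85, 96]

18


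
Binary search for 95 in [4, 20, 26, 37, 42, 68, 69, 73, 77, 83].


Step 1: lo=0, hi=9, mid=4, val=42
Step 2: lo=5, hi=9, mid=7, val=73
Step 3: lo=8, hi=9, mid=8, val=77
Step 4: lo=9, hi=9, mid=9, val=83

Not found


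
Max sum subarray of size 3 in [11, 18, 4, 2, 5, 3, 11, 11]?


[0:3]: 33
[1:4]: 24
[2:5]: 11
[3:6]: 10
[4:7]: 19
[5:8]: 25

Max: 33 at [0:3]


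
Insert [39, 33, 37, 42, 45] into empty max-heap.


Insert 39: [39]
Insert 33: [39, 33]
Insert 37: [39, 33, 37]
Insert 42: [42, 39, 37, 33]
Insert 45: [45, 42, 37, 33, 39]

Final heap: [45, 42, 37, 33, 39]


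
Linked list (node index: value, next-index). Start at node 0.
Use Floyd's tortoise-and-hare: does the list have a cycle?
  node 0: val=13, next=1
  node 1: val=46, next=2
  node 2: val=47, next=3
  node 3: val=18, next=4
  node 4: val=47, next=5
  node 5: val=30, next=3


Floyd's tortoise (slow, +1) and hare (fast, +2):
  init: slow=0, fast=0
  step 1: slow=1, fast=2
  step 2: slow=2, fast=4
  step 3: slow=3, fast=3
  slow == fast at node 3: cycle detected

Cycle: yes


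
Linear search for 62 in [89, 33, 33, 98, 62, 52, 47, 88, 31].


i=0: 89!=62
i=1: 33!=62
i=2: 33!=62
i=3: 98!=62
i=4: 62==62 found!

Found at 4, 5 comps


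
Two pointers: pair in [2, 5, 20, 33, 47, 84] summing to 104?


lo=0(2)+hi=5(84)=86
lo=1(5)+hi=5(84)=89
lo=2(20)+hi=5(84)=104

Yes: 20+84=104


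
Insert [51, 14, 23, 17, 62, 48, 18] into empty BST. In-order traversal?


Insert 51: root
Insert 14: L from 51
Insert 23: L from 51 -> R from 14
Insert 17: L from 51 -> R from 14 -> L from 23
Insert 62: R from 51
Insert 48: L from 51 -> R from 14 -> R from 23
Insert 18: L from 51 -> R from 14 -> L from 23 -> R from 17

In-order: [14, 17, 18, 23, 48, 51, 62]


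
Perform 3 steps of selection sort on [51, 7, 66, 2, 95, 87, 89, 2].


Initial: [51, 7, 66, 2, 95, 87, 89, 2]
Step 1: min=2 at 3
  Swap: [2, 7, 66, 51, 95, 87, 89, 2]
Step 2: min=2 at 7
  Swap: [2, 2, 66, 51, 95, 87, 89, 7]
Step 3: min=7 at 7
  Swap: [2, 2, 7, 51, 95, 87, 89, 66]

After 3 steps: [2, 2, 7, 51, 95, 87, 89, 66]


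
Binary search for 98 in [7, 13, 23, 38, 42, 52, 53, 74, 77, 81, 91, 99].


Step 1: lo=0, hi=11, mid=5, val=52
Step 2: lo=6, hi=11, mid=8, val=77
Step 3: lo=9, hi=11, mid=10, val=91
Step 4: lo=11, hi=11, mid=11, val=99

Not found


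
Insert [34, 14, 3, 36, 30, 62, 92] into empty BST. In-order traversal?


Insert 34: root
Insert 14: L from 34
Insert 3: L from 34 -> L from 14
Insert 36: R from 34
Insert 30: L from 34 -> R from 14
Insert 62: R from 34 -> R from 36
Insert 92: R from 34 -> R from 36 -> R from 62

In-order: [3, 14, 30, 34, 36, 62, 92]


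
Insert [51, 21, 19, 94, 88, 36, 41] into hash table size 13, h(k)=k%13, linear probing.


Insert 51: h=12 -> slot 12
Insert 21: h=8 -> slot 8
Insert 19: h=6 -> slot 6
Insert 94: h=3 -> slot 3
Insert 88: h=10 -> slot 10
Insert 36: h=10, 1 probes -> slot 11
Insert 41: h=2 -> slot 2

Table: [None, None, 41, 94, None, None, 19, None, 21, None, 88, 36, 51]


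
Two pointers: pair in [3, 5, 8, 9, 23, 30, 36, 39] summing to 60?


lo=0(3)+hi=7(39)=42
lo=1(5)+hi=7(39)=44
lo=2(8)+hi=7(39)=47
lo=3(9)+hi=7(39)=48
lo=4(23)+hi=7(39)=62
lo=4(23)+hi=6(36)=59
lo=5(30)+hi=6(36)=66

No pair found


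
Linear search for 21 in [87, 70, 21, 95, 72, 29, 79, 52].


i=0: 87!=21
i=1: 70!=21
i=2: 21==21 found!

Found at 2, 3 comps


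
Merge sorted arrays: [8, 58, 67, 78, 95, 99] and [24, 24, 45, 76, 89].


Take 8 from A
Take 24 from B
Take 24 from B
Take 45 from B
Take 58 from A
Take 67 from A
Take 76 from B
Take 78 from A
Take 89 from B

Merged: [8, 24, 24, 45, 58, 67, 76, 78, 89, 95, 99]


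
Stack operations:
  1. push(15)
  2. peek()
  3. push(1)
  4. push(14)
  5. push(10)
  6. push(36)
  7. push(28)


push(15) -> [15]
peek()->15
push(1) -> [15, 1]
push(14) -> [15, 1, 14]
push(10) -> [15, 1, 14, 10]
push(36) -> [15, 1, 14, 10, 36]
push(28) -> [15, 1, 14, 10, 36, 28]

Final stack: [15, 1, 14, 10, 36, 28]


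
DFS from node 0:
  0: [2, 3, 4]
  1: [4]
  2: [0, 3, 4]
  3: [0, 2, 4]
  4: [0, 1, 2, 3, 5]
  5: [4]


Visit 0, push [4, 3, 2]
Visit 2, push [4, 3]
Visit 3, push [4]
Visit 4, push [5, 1]
Visit 1, push []
Visit 5, push []

DFS order: [0, 2, 3, 4, 1, 5]


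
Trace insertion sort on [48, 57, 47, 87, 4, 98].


Initial: [48, 57, 47, 87, 4, 98]
Insert 57: [48, 57, 47, 87, 4, 98]
Insert 47: [47, 48, 57, 87, 4, 98]
Insert 87: [47, 48, 57, 87, 4, 98]
Insert 4: [4, 47, 48, 57, 87, 98]
Insert 98: [4, 47, 48, 57, 87, 98]

Sorted: [4, 47, 48, 57, 87, 98]


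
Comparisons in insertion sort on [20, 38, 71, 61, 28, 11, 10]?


Algorithm: insertion sort
Input: [20, 38, 71, 61, 28, 11, 10]
Sorted: [10, 11, 20, 28, 38, 61, 71]

19


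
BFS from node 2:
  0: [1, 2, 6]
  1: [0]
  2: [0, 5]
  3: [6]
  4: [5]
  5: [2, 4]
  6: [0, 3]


Visit 2, enqueue [0, 5]
Visit 0, enqueue [1, 6]
Visit 5, enqueue [4]
Visit 1, enqueue []
Visit 6, enqueue [3]
Visit 4, enqueue []
Visit 3, enqueue []

BFS order: [2, 0, 5, 1, 6, 4, 3]


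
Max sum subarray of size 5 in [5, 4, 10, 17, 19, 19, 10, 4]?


[0:5]: 55
[1:6]: 69
[2:7]: 75
[3:8]: 69

Max: 75 at [2:7]


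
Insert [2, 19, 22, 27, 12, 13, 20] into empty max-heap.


Insert 2: [2]
Insert 19: [19, 2]
Insert 22: [22, 2, 19]
Insert 27: [27, 22, 19, 2]
Insert 12: [27, 22, 19, 2, 12]
Insert 13: [27, 22, 19, 2, 12, 13]
Insert 20: [27, 22, 20, 2, 12, 13, 19]

Final heap: [27, 22, 20, 2, 12, 13, 19]


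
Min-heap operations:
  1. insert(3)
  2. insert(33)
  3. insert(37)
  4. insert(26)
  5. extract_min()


insert(3) -> [3]
insert(33) -> [3, 33]
insert(37) -> [3, 33, 37]
insert(26) -> [3, 26, 37, 33]
extract_min()->3, [26, 33, 37]

Final heap: [26, 33, 37]


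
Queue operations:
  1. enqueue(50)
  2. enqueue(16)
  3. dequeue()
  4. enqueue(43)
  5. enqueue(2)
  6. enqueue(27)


enqueue(50) -> [50]
enqueue(16) -> [50, 16]
dequeue()->50, [16]
enqueue(43) -> [16, 43]
enqueue(2) -> [16, 43, 2]
enqueue(27) -> [16, 43, 2, 27]

Final queue: [16, 43, 2, 27]


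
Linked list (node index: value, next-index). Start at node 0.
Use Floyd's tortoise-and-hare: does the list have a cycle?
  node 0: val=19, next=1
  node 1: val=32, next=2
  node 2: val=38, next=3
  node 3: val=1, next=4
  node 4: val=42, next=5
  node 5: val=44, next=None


Floyd's tortoise (slow, +1) and hare (fast, +2):
  init: slow=0, fast=0
  step 1: slow=1, fast=2
  step 2: slow=2, fast=4
  step 3: fast 4->5->None, no cycle

Cycle: no


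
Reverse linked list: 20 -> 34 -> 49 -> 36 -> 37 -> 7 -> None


Step 1: curr=20, set curr.next=prev(None) | reversed so far: 20
Step 2: curr=34, set curr.next=prev(20) | reversed so far: 34 -> 20
Step 3: curr=49, set curr.next=prev(34) | reversed so far: 49 -> 34 -> 20
Step 4: curr=36, set curr.next=prev(49) | reversed so far: 36 -> 49 -> 34 -> 20
Step 5: curr=37, set curr.next=prev(36) | reversed so far: 37 -> 36 -> 49 -> 34 -> 20
Step 6: curr=7, set curr.next=prev(37) | reversed so far: 7 -> 37 -> 36 -> 49 -> 34 -> 20

7 -> 37 -> 36 -> 49 -> 34 -> 20 -> None


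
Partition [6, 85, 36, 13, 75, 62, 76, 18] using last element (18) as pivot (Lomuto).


Pivot: 18
  6 <= 18: advance i (no swap)
  13 <= 18: swap -> [6, 13, 36, 85, 75, 62, 76, 18]
Place pivot at 2: [6, 13, 18, 85, 75, 62, 76, 36]

Partitioned: [6, 13, 18, 85, 75, 62, 76, 36]


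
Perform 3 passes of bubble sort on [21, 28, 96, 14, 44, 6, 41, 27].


Initial: [21, 28, 96, 14, 44, 6, 41, 27]
Pass 1: [21, 28, 14, 44, 6, 41, 27, 96] (5 swaps)
Pass 2: [21, 14, 28, 6, 41, 27, 44, 96] (4 swaps)
Pass 3: [14, 21, 6, 28, 27, 41, 44, 96] (3 swaps)

After 3 passes: [14, 21, 6, 28, 27, 41, 44, 96]


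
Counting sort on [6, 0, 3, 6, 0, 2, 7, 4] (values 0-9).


Input: [6, 0, 3, 6, 0, 2, 7, 4]
Counts: [2, 0, 1, 1, 1, 0, 2, 1, 0, 0]

Sorted: [0, 0, 2, 3, 4, 6, 6, 7]


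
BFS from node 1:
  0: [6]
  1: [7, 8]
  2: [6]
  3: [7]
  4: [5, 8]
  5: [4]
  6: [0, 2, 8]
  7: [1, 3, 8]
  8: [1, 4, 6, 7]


Visit 1, enqueue [7, 8]
Visit 7, enqueue [3]
Visit 8, enqueue [4, 6]
Visit 3, enqueue []
Visit 4, enqueue [5]
Visit 6, enqueue [0, 2]
Visit 5, enqueue []
Visit 0, enqueue []
Visit 2, enqueue []

BFS order: [1, 7, 8, 3, 4, 6, 5, 0, 2]


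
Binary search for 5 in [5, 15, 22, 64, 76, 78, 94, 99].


Step 1: lo=0, hi=7, mid=3, val=64
Step 2: lo=0, hi=2, mid=1, val=15
Step 3: lo=0, hi=0, mid=0, val=5

Found at index 0


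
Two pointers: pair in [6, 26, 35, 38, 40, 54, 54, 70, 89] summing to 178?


lo=0(6)+hi=8(89)=95
lo=1(26)+hi=8(89)=115
lo=2(35)+hi=8(89)=124
lo=3(38)+hi=8(89)=127
lo=4(40)+hi=8(89)=129
lo=5(54)+hi=8(89)=143
lo=6(54)+hi=8(89)=143
lo=7(70)+hi=8(89)=159

No pair found


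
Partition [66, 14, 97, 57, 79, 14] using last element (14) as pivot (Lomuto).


Pivot: 14
  14 <= 14: swap -> [14, 66, 97, 57, 79, 14]
Place pivot at 1: [14, 14, 97, 57, 79, 66]

Partitioned: [14, 14, 97, 57, 79, 66]


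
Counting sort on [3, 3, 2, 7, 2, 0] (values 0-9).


Input: [3, 3, 2, 7, 2, 0]
Counts: [1, 0, 2, 2, 0, 0, 0, 1, 0, 0]

Sorted: [0, 2, 2, 3, 3, 7]


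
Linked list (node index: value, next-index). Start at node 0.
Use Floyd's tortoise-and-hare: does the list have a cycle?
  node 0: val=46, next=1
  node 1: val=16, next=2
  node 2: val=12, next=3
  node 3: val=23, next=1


Floyd's tortoise (slow, +1) and hare (fast, +2):
  init: slow=0, fast=0
  step 1: slow=1, fast=2
  step 2: slow=2, fast=1
  step 3: slow=3, fast=3
  slow == fast at node 3: cycle detected

Cycle: yes
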